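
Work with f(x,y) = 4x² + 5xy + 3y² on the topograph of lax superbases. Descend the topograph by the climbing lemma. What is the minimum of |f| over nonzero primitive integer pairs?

translate: b→-3 (≡5 mod 8), so (4,5,3)→(4,-3,2)
flip: (4,-3,2)→(2,3,4)
translate: b→-1 (≡3 mod 4), so (2,3,4)→(2,-1,3)
reduced (well bottom): (2,-1,3) with a≤c, −a<b≤a
well minimum = a = 2

2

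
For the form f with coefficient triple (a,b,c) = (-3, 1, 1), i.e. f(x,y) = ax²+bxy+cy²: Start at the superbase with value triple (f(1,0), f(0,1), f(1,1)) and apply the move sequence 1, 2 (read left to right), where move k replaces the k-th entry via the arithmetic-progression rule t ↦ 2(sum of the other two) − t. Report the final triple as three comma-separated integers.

start (-3,1,-1) = (f(1,0),f(0,1),f(1,1))
replace slot 1: 2·(1+(-1)) − (-3) = 3 → (3,1,-1)
replace slot 2: 2·(3+(-1)) − 1 = 3 → (3,3,-1)

3,3,-1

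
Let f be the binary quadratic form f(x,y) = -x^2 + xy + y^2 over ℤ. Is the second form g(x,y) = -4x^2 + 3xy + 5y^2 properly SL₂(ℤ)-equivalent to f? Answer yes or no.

D₁ = 5, D₂ = 89
discriminants differ ⇒ not SL₂(ℤ)-equivalent

no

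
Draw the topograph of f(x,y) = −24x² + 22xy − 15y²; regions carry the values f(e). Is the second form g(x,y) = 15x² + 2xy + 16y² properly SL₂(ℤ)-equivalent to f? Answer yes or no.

D₁ = -956, D₂ = -956
f is negative-definite; reduce −f:
−f: flip: (24,-22,15)→(15,22,24)
−f: translate: b→-8 (≡22 mod 30), so (15,22,24)→(15,-8,17)
−f: reduced (well bottom): (15,-8,17) with a≤c, −a<b≤a
flip sign back: reduced form of f is (-15,8,-17)
g: reduced (well bottom): (15,2,16) with a≤c, −a<b≤a
reduced forms (-15, 8, -17) vs (15, 2, 16) ⇒ inequivalent

no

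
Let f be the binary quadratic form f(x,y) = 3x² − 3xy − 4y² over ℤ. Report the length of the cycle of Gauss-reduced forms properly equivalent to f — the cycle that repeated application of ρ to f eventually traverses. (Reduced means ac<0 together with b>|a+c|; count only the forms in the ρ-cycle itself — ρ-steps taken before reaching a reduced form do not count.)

D = 57, ⌊√D⌋ = 7
descent: ρ → (-4,3,3)  [lands on river]
river: ρ → (3,3,-4)
river: ρ → (-4,5,2)
river: ρ → (2,7,-1)
river: ρ → (-1,7,2)
river: ρ → (2,5,-4)
ρ-cycle length = 6 (tail of 1 descent step not counted)

6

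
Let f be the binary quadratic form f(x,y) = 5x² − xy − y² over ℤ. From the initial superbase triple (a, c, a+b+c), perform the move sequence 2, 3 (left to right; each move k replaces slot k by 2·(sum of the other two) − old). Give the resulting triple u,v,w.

start (5,-1,3) = (f(1,0),f(0,1),f(1,1))
replace slot 2: 2·(5+3) − (-1) = 17 → (5,17,3)
replace slot 3: 2·(5+17) − 3 = 41 → (5,17,41)

5,17,41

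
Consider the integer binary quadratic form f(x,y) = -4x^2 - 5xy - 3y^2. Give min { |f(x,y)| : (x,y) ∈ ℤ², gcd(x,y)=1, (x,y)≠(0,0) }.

translate: b→-3 (≡5 mod 8), so (4,5,3)→(4,-3,2)
flip: (4,-3,2)→(2,3,4)
translate: b→-1 (≡3 mod 4), so (2,3,4)→(2,-1,3)
reduced (well bottom): (2,-1,3) with a≤c, −a<b≤a
well minimum |f| = |-2| = 2 (negative-definite)

2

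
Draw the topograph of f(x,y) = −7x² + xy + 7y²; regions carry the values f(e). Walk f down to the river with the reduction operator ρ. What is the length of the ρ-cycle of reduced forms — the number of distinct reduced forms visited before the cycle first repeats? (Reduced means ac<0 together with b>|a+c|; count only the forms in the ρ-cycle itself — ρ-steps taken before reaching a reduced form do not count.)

D = 197, ⌊√D⌋ = 14
river: ρ → (7,13,-1)
river: ρ → (-1,13,7)
river: ρ → (7,1,-7)
river: ρ → (-7,13,1)
river: ρ → (1,13,-7)
river: ρ → (-7,1,7)
ρ-cycle length = 6 (tail of 0 descent steps not counted)

6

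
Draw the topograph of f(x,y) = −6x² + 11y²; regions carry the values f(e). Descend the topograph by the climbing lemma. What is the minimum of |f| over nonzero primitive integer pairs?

descent: ρ → (11,0,-6)
descent: ρ → (-6,12,5)  [lands on river]
river: ρ → (5,8,-10)
river: ρ → (-10,12,3)
river: ρ → (3,12,-10)
river: ρ → (-10,8,5)
river: ρ → (5,12,-6)
closes: descent 2, river 6
min |a| on river = 3

3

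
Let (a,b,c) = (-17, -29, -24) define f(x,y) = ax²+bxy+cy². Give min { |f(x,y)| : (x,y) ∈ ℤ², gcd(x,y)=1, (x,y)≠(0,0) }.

translate: b→-5 (≡29 mod 34), so (17,29,24)→(17,-5,12)
flip: (17,-5,12)→(12,5,17)
reduced (well bottom): (12,5,17) with a≤c, −a<b≤a
well minimum |f| = |-12| = 12 (negative-definite)

12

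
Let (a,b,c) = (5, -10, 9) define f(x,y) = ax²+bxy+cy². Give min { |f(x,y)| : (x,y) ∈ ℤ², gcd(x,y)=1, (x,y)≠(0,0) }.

translate: b→0 (≡-10 mod 10), so (5,-10,9)→(5,0,4)
flip: (5,0,4)→(4,0,5)
reduced (well bottom): (4,0,5) with a≤c, −a<b≤a
well minimum = a = 4

4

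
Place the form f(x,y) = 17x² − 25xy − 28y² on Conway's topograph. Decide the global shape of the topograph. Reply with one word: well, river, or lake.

D = b²−4ac = (-25)² − 4·17·(-28) = 2529
D > 0 non-square ⇒ indefinite ⇒ periodic river

river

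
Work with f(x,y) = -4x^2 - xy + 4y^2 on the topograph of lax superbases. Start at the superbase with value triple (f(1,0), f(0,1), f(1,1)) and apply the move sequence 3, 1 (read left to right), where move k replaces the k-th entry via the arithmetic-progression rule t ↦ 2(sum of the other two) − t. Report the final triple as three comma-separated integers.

start (-4,4,-1) = (f(1,0),f(0,1),f(1,1))
replace slot 3: 2·((-4)+4) − (-1) = 1 → (-4,4,1)
replace slot 1: 2·(4+1) − (-4) = 14 → (14,4,1)

14,4,1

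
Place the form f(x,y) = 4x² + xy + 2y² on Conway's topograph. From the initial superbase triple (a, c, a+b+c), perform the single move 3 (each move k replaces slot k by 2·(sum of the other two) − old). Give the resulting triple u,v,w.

start (4,2,7) = (f(1,0),f(0,1),f(1,1))
replace slot 3: 2·(4+2) − 7 = 5 → (4,2,5)

4,2,5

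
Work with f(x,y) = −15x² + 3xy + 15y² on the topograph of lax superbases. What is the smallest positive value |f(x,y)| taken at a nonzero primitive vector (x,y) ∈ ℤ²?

river: ρ → (15,27,-3)
river: ρ → (-3,27,15)
river: ρ → (15,3,-15)
river: ρ → (-15,27,3)
river: ρ → (3,27,-15)
river: ρ → (-15,3,15)
closes: descent 0, river 6
min |a| on river = 3

3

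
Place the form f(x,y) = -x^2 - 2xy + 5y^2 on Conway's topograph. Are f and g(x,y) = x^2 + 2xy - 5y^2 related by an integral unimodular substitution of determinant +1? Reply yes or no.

D₁ = 24, D₂ = 24
river cycle of f (length 2): (-1, 4, 2), (2, 4, -1)
river cycle of g (length 2): (1, 4, -2), (-2, 4, 1)
cycles differ ⇒ inequivalent

no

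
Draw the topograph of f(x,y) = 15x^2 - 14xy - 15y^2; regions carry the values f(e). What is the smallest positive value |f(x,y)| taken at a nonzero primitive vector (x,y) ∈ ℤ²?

descent: ρ → (-15,14,15)  [lands on river]
river: ρ → (15,16,-14)
river: ρ → (-14,12,17)
river: ρ → (17,22,-9)
river: ρ → (-9,32,2)
river: ρ → (2,32,-9)
river: ρ → (-9,22,17)
river: ρ → (17,12,-14)
river: ρ → (-14,16,15)
river: ρ → (15,14,-15)
river: ρ → (-15,16,14)
river: ρ → (14,12,-17)
river: ρ → (-17,22,9)
river: ρ → (9,32,-2)
river: ρ → (-2,32,9)
river: ρ → (9,22,-17)
river: ρ → (-17,12,14)
river: ρ → (14,16,-15)
closes: descent 1, river 18
min |a| on river = 2

2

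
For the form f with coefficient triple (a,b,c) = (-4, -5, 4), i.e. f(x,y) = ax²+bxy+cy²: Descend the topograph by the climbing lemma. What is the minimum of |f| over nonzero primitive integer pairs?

descent: ρ → (4,5,-4)  [lands on river]
river: ρ → (-4,3,5)
river: ρ → (5,7,-2)
river: ρ → (-2,9,1)
river: ρ → (1,9,-2)
river: ρ → (-2,7,5)
river: ρ → (5,3,-4)
river: ρ → (-4,5,4)
river: ρ → (4,3,-5)
river: ρ → (-5,7,2)
river: ρ → (2,9,-1)
river: ρ → (-1,9,2)
river: ρ → (2,7,-5)
river: ρ → (-5,3,4)
closes: descent 1, river 14
min |a| on river = 1

1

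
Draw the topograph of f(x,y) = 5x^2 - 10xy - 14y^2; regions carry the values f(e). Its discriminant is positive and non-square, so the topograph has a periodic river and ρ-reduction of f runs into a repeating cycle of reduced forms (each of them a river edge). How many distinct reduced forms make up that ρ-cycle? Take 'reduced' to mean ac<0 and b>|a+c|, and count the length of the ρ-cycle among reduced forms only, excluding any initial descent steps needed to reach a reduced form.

D = 380, ⌊√D⌋ = 19
descent: ρ → (-14,10,5)  [lands on river]
river: ρ → (5,10,-14)
river: ρ → (-14,18,1)
river: ρ → (1,18,-14)
ρ-cycle length = 4 (tail of 1 descent step not counted)

4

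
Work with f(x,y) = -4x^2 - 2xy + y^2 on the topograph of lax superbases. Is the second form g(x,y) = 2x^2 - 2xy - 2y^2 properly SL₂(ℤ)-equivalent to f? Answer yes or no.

D₁ = 20, D₂ = 20
river cycle of f (length 2): (1, 4, -1), (-1, 4, 1)
river cycle of g (length 2): (-2, 2, 2), (2, 2, -2)
cycles differ ⇒ inequivalent

no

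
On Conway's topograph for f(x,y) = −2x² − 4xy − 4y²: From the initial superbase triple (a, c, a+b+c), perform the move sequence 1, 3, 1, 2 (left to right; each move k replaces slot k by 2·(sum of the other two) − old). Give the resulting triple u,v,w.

start (-2,-4,-10) = (f(1,0),f(0,1),f(1,1))
replace slot 1: 2·((-4)+(-10)) − (-2) = -26 → (-26,-4,-10)
replace slot 3: 2·((-26)+(-4)) − (-10) = -50 → (-26,-4,-50)
replace slot 1: 2·((-4)+(-50)) − (-26) = -82 → (-82,-4,-50)
replace slot 2: 2·((-82)+(-50)) − (-4) = -260 → (-82,-260,-50)

-82,-260,-50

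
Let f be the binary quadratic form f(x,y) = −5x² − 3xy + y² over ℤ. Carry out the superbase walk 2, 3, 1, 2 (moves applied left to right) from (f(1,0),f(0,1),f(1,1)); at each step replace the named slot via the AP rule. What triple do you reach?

start (-5,1,-7) = (f(1,0),f(0,1),f(1,1))
replace slot 2: 2·((-5)+(-7)) − 1 = -25 → (-5,-25,-7)
replace slot 3: 2·((-5)+(-25)) − (-7) = -53 → (-5,-25,-53)
replace slot 1: 2·((-25)+(-53)) − (-5) = -151 → (-151,-25,-53)
replace slot 2: 2·((-151)+(-53)) − (-25) = -383 → (-151,-383,-53)

-151,-383,-53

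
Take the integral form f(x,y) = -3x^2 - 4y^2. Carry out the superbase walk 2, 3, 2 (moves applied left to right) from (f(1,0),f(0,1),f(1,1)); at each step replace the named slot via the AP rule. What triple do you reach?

start (-3,-4,-7) = (f(1,0),f(0,1),f(1,1))
replace slot 2: 2·((-3)+(-7)) − (-4) = -16 → (-3,-16,-7)
replace slot 3: 2·((-3)+(-16)) − (-7) = -31 → (-3,-16,-31)
replace slot 2: 2·((-3)+(-31)) − (-16) = -52 → (-3,-52,-31)

-3,-52,-31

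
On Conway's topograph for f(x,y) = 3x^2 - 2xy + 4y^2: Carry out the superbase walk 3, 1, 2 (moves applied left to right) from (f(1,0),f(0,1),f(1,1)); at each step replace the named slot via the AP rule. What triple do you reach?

start (3,4,5) = (f(1,0),f(0,1),f(1,1))
replace slot 3: 2·(3+4) − 5 = 9 → (3,4,9)
replace slot 1: 2·(4+9) − 3 = 23 → (23,4,9)
replace slot 2: 2·(23+9) − 4 = 60 → (23,60,9)

23,60,9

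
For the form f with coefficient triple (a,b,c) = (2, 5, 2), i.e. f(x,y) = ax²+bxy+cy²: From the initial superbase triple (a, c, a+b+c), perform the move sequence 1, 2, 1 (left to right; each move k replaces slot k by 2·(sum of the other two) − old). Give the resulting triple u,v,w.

start (2,2,9) = (f(1,0),f(0,1),f(1,1))
replace slot 1: 2·(2+9) − 2 = 20 → (20,2,9)
replace slot 2: 2·(20+9) − 2 = 56 → (20,56,9)
replace slot 1: 2·(56+9) − 20 = 110 → (110,56,9)

110,56,9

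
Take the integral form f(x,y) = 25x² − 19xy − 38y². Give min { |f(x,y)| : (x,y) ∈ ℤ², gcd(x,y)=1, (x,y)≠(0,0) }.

descent: ρ → (-38,19,25)  [lands on river]
river: ρ → (25,31,-32)
river: ρ → (-32,33,24)
river: ρ → (24,63,-2)
river: ρ → (-2,61,55)
river: ρ → (55,49,-8)
river: ρ → (-8,63,6)
river: ρ → (6,57,-38)
closes: descent 1, river 8
min |a| on river = 2

2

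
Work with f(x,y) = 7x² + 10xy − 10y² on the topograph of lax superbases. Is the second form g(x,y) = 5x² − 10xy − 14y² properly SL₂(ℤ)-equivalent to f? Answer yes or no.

D₁ = 380, D₂ = 380
river cycle of f (length 4): (-10, 10, 7), (7, 18, -2), (-2, 18, 7), (7, 10, -10)
river cycle of g (length 4): (-14, 10, 5), (5, 10, -14), (-14, 18, 1), (1, 18, -14)
cycles differ ⇒ inequivalent

no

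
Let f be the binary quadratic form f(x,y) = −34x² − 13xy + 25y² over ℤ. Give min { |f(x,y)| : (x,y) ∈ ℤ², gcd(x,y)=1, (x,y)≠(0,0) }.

descent: ρ → (25,13,-34)  [lands on river]
river: ρ → (-34,55,4)
river: ρ → (4,57,-20)
river: ρ → (-20,23,38)
river: ρ → (38,53,-5)
river: ρ → (-5,57,16)
river: ρ → (16,39,-32)
river: ρ → (-32,25,23)
river: ρ → (23,21,-34)
river: ρ → (-34,47,10)
river: ρ → (10,53,-19)
river: ρ → (-19,23,40)
river: ρ → (40,57,-2)
river: ρ → (-2,59,11)
river: ρ → (11,51,-22)
river: ρ → (-22,37,25)
closes: descent 1, river 16
min |a| on river = 2

2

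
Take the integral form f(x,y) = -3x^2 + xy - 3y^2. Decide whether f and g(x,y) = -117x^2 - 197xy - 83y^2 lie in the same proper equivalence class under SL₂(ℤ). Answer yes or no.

D₁ = -35, D₂ = -35
f is negative-definite; reduce −f:
−f: flip: (3,-1,3)→(3,1,3)
−f: reduced (well bottom): (3,1,3) with a≤c, −a<b≤a
flip sign back: reduced form of f is (-3,-1,-3)
g is negative-definite; reduce −g:
−g: translate: b→-37 (≡197 mod 234), so (117,197,83)→(117,-37,3)
−g: flip: (117,-37,3)→(3,37,117)
−g: translate: b→1 (≡37 mod 6), so (3,37,117)→(3,1,3)
−g: reduced (well bottom): (3,1,3) with a≤c, −a<b≤a
flip sign back: reduced form of g is (-3,-1,-3)
reduced forms (-3, -1, -3) vs (-3, -1, -3) ⇒ equivalent

yes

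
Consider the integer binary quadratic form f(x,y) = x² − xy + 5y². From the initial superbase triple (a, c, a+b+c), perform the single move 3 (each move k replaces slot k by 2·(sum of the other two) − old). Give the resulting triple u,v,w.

start (1,5,5) = (f(1,0),f(0,1),f(1,1))
replace slot 3: 2·(1+5) − 5 = 7 → (1,5,7)

1,5,7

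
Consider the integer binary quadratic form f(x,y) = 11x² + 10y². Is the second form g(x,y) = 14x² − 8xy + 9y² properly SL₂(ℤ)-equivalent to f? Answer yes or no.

D₁ = -440, D₂ = -440
f: flip: (11,0,10)→(10,0,11)
f: reduced (well bottom): (10,0,11) with a≤c, −a<b≤a
g: flip: (14,-8,9)→(9,8,14)
g: reduced (well bottom): (9,8,14) with a≤c, −a<b≤a
reduced forms (10, 0, 11) vs (9, 8, 14) ⇒ inequivalent

no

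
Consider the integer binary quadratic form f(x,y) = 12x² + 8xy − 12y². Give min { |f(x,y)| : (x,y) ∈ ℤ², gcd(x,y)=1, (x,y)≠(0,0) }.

river: ρ → (-12,16,8)
river: ρ → (8,16,-12)
river: ρ → (-12,8,12)
river: ρ → (12,16,-8)
river: ρ → (-8,16,12)
river: ρ → (12,8,-12)
closes: descent 0, river 6
min |a| on river = 8

8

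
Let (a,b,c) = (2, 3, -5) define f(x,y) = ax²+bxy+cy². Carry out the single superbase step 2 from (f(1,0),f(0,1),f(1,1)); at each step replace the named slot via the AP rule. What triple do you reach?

start (2,-5,0) = (f(1,0),f(0,1),f(1,1))
replace slot 2: 2·(2+0) − (-5) = 9 → (2,9,0)

2,9,0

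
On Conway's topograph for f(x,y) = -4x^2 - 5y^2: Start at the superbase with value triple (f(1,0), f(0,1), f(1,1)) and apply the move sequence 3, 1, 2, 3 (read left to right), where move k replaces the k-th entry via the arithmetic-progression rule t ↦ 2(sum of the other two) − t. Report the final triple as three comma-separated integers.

start (-4,-5,-9) = (f(1,0),f(0,1),f(1,1))
replace slot 3: 2·((-4)+(-5)) − (-9) = -9 → (-4,-5,-9)
replace slot 1: 2·((-5)+(-9)) − (-4) = -24 → (-24,-5,-9)
replace slot 2: 2·((-24)+(-9)) − (-5) = -61 → (-24,-61,-9)
replace slot 3: 2·((-24)+(-61)) − (-9) = -161 → (-24,-61,-161)

-24,-61,-161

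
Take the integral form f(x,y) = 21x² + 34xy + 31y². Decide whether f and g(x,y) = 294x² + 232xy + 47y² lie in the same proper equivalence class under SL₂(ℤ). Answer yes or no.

D₁ = -1448, D₂ = -1448
f: translate: b→-8 (≡34 mod 42), so (21,34,31)→(21,-8,18)
f: flip: (21,-8,18)→(18,8,21)
f: reduced (well bottom): (18,8,21) with a≤c, −a<b≤a
g: flip: (294,232,47)→(47,-232,294)
g: translate: b→-44 (≡-232 mod 94), so (47,-232,294)→(47,-44,18)
g: flip: (47,-44,18)→(18,44,47)
g: translate: b→8 (≡44 mod 36), so (18,44,47)→(18,8,21)
g: reduced (well bottom): (18,8,21) with a≤c, −a<b≤a
reduced forms (18, 8, 21) vs (18, 8, 21) ⇒ equivalent

yes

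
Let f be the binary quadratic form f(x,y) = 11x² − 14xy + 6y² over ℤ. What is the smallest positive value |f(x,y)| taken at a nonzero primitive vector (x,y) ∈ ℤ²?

translate: b→8 (≡-14 mod 22), so (11,-14,6)→(11,8,3)
flip: (11,8,3)→(3,-8,11)
translate: b→-2 (≡-8 mod 6), so (3,-8,11)→(3,-2,6)
reduced (well bottom): (3,-2,6) with a≤c, −a<b≤a
well minimum = a = 3

3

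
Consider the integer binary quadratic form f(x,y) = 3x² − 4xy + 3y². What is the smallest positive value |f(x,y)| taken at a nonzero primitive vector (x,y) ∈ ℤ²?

translate: b→2 (≡-4 mod 6), so (3,-4,3)→(3,2,2)
flip: (3,2,2)→(2,-2,3)
translate: b→2 (≡-2 mod 4), so (2,-2,3)→(2,2,3)
reduced (well bottom): (2,2,3) with a≤c, −a<b≤a
well minimum = a = 2

2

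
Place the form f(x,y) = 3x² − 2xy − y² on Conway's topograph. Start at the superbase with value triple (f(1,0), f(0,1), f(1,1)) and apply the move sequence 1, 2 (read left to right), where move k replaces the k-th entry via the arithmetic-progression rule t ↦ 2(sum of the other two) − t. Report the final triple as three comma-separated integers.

start (3,-1,0) = (f(1,0),f(0,1),f(1,1))
replace slot 1: 2·((-1)+0) − 3 = -5 → (-5,-1,0)
replace slot 2: 2·((-5)+0) − (-1) = -9 → (-5,-9,0)

-5,-9,0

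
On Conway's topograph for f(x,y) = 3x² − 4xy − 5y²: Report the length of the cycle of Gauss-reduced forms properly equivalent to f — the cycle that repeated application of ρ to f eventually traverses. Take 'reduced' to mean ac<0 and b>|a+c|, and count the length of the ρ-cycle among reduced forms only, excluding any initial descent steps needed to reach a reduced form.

D = 76, ⌊√D⌋ = 8
descent: ρ → (-5,4,3)  [lands on river]
river: ρ → (3,8,-1)
river: ρ → (-1,8,3)
river: ρ → (3,4,-5)
river: ρ → (-5,6,2)
river: ρ → (2,6,-5)
ρ-cycle length = 6 (tail of 1 descent step not counted)

6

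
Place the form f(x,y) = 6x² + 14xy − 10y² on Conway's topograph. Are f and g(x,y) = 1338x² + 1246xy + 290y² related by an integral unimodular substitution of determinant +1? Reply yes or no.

D₁ = 436, D₂ = 436
river cycle of f (length 14): (-10, 6, 10), (10, 14, -6), (-6, 10, 14), (14, 18, -2), (-2, 18, 14), (14, 10, -6), (-6, 14, 10), (10, 6, -10), (-10, 14, 6), (6, 10, -14), … (4 more)
river cycle of g (length 14): (6, 14, -10), (-10, 6, 10), (10, 14, -6), (-6, 10, 14), (14, 18, -2), (-2, 18, 14), (14, 10, -6), (-6, 14, 10), (10, 6, -10), (-10, 14, 6), … (4 more)
cycles coincide ⇒ equivalent

yes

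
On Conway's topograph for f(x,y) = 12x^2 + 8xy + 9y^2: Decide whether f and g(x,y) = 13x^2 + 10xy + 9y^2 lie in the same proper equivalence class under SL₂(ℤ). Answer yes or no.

D₁ = -368, D₂ = -368
f: flip: (12,8,9)→(9,-8,12)
f: reduced (well bottom): (9,-8,12) with a≤c, −a<b≤a
g: flip: (13,10,9)→(9,-10,13)
g: translate: b→8 (≡-10 mod 18), so (9,-10,13)→(9,8,12)
g: reduced (well bottom): (9,8,12) with a≤c, −a<b≤a
reduced forms (9, -8, 12) vs (9, 8, 12) ⇒ inequivalent

no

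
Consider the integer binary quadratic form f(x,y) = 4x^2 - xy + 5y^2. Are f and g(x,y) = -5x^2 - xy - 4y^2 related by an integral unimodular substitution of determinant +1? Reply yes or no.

D₁ = -79, D₂ = -79
f: reduced (well bottom): (4,-1,5) with a≤c, −a<b≤a
g is negative-definite; reduce −g:
−g: flip: (5,1,4)→(4,-1,5)
−g: reduced (well bottom): (4,-1,5) with a≤c, −a<b≤a
flip sign back: reduced form of g is (-4,1,-5)
reduced forms (4, -1, 5) vs (-4, 1, -5) ⇒ inequivalent

no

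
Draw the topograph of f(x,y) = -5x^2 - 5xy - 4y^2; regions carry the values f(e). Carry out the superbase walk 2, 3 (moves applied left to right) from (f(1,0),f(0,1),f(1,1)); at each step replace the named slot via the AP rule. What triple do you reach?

start (-5,-4,-14) = (f(1,0),f(0,1),f(1,1))
replace slot 2: 2·((-5)+(-14)) − (-4) = -34 → (-5,-34,-14)
replace slot 3: 2·((-5)+(-34)) − (-14) = -64 → (-5,-34,-64)

-5,-34,-64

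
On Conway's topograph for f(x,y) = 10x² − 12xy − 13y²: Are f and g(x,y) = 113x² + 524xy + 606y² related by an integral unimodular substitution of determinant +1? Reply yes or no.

D₁ = 664, D₂ = 664
river cycle of f (length 22): (-13, 12, 10), (10, 8, -15), (-15, 22, 3), (3, 20, -22), (-22, 24, 1), (1, 24, -22), (-22, 20, 3), (3, 22, -15), (-15, 8, 10), (10, 12, -13), … (12 more)
river cycle of g (length 22): (10, 8, -15), (-15, 22, 3), (3, 20, -22), (-22, 24, 1), (1, 24, -22), (-22, 20, 3), (3, 22, -15), (-15, 8, 10), (10, 12, -13), (-13, 14, 9), … (12 more)
cycles coincide ⇒ equivalent

yes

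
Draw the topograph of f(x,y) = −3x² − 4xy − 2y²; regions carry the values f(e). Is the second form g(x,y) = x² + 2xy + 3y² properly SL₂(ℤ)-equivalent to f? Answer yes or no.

D₁ = -8, D₂ = -8
f is negative-definite; reduce −f:
−f: translate: b→-2 (≡4 mod 6), so (3,4,2)→(3,-2,1)
−f: flip: (3,-2,1)→(1,2,3)
−f: translate: b→0 (≡2 mod 2), so (1,2,3)→(1,0,2)
−f: reduced (well bottom): (1,0,2) with a≤c, −a<b≤a
flip sign back: reduced form of f is (-1,0,-2)
g: translate: b→0 (≡2 mod 2), so (1,2,3)→(1,0,2)
g: reduced (well bottom): (1,0,2) with a≤c, −a<b≤a
reduced forms (-1, 0, -2) vs (1, 0, 2) ⇒ inequivalent

no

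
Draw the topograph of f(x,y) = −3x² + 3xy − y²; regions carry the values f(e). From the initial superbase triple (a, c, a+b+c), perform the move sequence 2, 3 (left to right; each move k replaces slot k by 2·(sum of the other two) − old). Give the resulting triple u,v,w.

start (-3,-1,-1) = (f(1,0),f(0,1),f(1,1))
replace slot 2: 2·((-3)+(-1)) − (-1) = -7 → (-3,-7,-1)
replace slot 3: 2·((-3)+(-7)) − (-1) = -19 → (-3,-7,-19)

-3,-7,-19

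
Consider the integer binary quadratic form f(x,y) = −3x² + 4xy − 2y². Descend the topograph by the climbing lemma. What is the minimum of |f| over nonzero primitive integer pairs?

translate: b→2 (≡-4 mod 6), so (3,-4,2)→(3,2,1)
flip: (3,2,1)→(1,-2,3)
translate: b→0 (≡-2 mod 2), so (1,-2,3)→(1,0,2)
reduced (well bottom): (1,0,2) with a≤c, −a<b≤a
well minimum |f| = |-1| = 1 (negative-definite)

1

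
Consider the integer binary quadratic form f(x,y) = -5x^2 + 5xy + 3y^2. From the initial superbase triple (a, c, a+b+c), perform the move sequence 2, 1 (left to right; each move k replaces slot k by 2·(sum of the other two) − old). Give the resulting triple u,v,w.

start (-5,3,3) = (f(1,0),f(0,1),f(1,1))
replace slot 2: 2·((-5)+3) − 3 = -7 → (-5,-7,3)
replace slot 1: 2·((-7)+3) − (-5) = -3 → (-3,-7,3)

-3,-7,3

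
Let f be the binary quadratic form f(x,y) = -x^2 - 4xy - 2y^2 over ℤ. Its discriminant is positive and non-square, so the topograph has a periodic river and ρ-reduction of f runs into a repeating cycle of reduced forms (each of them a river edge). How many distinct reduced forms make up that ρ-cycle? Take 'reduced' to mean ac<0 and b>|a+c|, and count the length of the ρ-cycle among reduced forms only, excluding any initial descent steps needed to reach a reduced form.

D = 8, ⌊√D⌋ = 2
descent: ρ → (-2,0,1)
descent: ρ → (1,2,-1)  [lands on river]
river: ρ → (-1,2,1)
ρ-cycle length = 2 (tail of 2 descent steps not counted)

2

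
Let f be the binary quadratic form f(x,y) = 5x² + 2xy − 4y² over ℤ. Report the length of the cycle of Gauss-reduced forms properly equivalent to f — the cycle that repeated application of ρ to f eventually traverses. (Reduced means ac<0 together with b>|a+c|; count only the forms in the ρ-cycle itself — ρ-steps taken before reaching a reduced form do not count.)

D = 84, ⌊√D⌋ = 9
river: ρ → (-4,6,3)
river: ρ → (3,6,-4)
river: ρ → (-4,2,5)
river: ρ → (5,8,-1)
river: ρ → (-1,8,5)
river: ρ → (5,2,-4)
ρ-cycle length = 6 (tail of 0 descent steps not counted)

6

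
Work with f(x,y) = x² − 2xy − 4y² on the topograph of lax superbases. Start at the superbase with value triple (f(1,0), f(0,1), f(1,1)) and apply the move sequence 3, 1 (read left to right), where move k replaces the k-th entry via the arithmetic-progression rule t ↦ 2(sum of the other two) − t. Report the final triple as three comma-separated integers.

start (1,-4,-5) = (f(1,0),f(0,1),f(1,1))
replace slot 3: 2·(1+(-4)) − (-5) = -1 → (1,-4,-1)
replace slot 1: 2·((-4)+(-1)) − 1 = -11 → (-11,-4,-1)

-11,-4,-1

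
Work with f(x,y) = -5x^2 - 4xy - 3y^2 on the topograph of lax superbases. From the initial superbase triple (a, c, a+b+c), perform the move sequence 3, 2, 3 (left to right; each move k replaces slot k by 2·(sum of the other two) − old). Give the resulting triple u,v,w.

start (-5,-3,-12) = (f(1,0),f(0,1),f(1,1))
replace slot 3: 2·((-5)+(-3)) − (-12) = -4 → (-5,-3,-4)
replace slot 2: 2·((-5)+(-4)) − (-3) = -15 → (-5,-15,-4)
replace slot 3: 2·((-5)+(-15)) − (-4) = -36 → (-5,-15,-36)

-5,-15,-36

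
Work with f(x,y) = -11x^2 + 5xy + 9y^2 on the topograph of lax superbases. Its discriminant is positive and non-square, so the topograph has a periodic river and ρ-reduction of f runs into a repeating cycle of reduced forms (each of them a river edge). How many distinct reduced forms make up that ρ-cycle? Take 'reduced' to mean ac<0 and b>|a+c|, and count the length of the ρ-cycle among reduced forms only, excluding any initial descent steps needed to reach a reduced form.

D = 421, ⌊√D⌋ = 20
river: ρ → (9,13,-7)
river: ρ → (-7,15,7)
river: ρ → (7,13,-9)
river: ρ → (-9,5,11)
river: ρ → (11,17,-3)
river: ρ → (-3,19,5)
river: ρ → (5,11,-15)
river: ρ → (-15,19,1)
river: ρ → (1,19,-15)
river: ρ → (-15,11,5)
river: ρ → (5,19,-3)
river: ρ → (-3,17,11)
river: ρ → (11,5,-9)
river: ρ → (-9,13,7)
river: ρ → (7,15,-7)
river: ρ → (-7,13,9)
river: ρ → (9,5,-11)
river: ρ → (-11,17,3)
river: ρ → (3,19,-5)
river: ρ → (-5,11,15)
river: ρ → (15,19,-1)
river: ρ → (-1,19,15)
river: ρ → (15,11,-5)
river: ρ → (-5,19,3)
river: ρ → (3,17,-11)
river: ρ → (-11,5,9)
ρ-cycle length = 26 (tail of 0 descent steps not counted)

26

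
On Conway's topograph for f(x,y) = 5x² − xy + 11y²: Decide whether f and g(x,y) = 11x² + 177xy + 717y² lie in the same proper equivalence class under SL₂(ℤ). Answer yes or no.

D₁ = -219, D₂ = -219
f: reduced (well bottom): (5,-1,11) with a≤c, −a<b≤a
g: translate: b→1 (≡177 mod 22), so (11,177,717)→(11,1,5)
g: flip: (11,1,5)→(5,-1,11)
g: reduced (well bottom): (5,-1,11) with a≤c, −a<b≤a
reduced forms (5, -1, 11) vs (5, -1, 11) ⇒ equivalent

yes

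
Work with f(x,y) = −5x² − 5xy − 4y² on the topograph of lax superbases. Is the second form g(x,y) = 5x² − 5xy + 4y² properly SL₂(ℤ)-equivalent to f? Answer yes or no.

D₁ = -55, D₂ = -55
f is negative-definite; reduce −f:
−f: flip: (5,5,4)→(4,-5,5)
−f: translate: b→3 (≡-5 mod 8), so (4,-5,5)→(4,3,4)
−f: reduced (well bottom): (4,3,4) with a≤c, −a<b≤a
flip sign back: reduced form of f is (-4,-3,-4)
g: translate: b→5 (≡-5 mod 10), so (5,-5,4)→(5,5,4)
g: flip: (5,5,4)→(4,-5,5)
g: translate: b→3 (≡-5 mod 8), so (4,-5,5)→(4,3,4)
g: reduced (well bottom): (4,3,4) with a≤c, −a<b≤a
reduced forms (-4, -3, -4) vs (4, 3, 4) ⇒ inequivalent

no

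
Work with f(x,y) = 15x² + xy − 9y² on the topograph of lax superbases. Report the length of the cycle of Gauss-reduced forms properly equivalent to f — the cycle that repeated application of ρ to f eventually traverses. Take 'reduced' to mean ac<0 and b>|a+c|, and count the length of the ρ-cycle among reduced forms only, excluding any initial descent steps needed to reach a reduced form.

D = 541, ⌊√D⌋ = 23
descent: ρ → (-9,17,7)  [lands on river]
river: ρ → (7,11,-15)
river: ρ → (-15,19,3)
river: ρ → (3,23,-1)
river: ρ → (-1,23,3)
river: ρ → (3,19,-15)
river: ρ → (-15,11,7)
river: ρ → (7,17,-9)
river: ρ → (-9,19,5)
river: ρ → (5,21,-5)
river: ρ → (-5,19,9)
river: ρ → (9,17,-7)
river: ρ → (-7,11,15)
river: ρ → (15,19,-3)
river: ρ → (-3,23,1)
river: ρ → (1,23,-3)
river: ρ → (-3,19,15)
river: ρ → (15,11,-7)
river: ρ → (-7,17,9)
river: ρ → (9,19,-5)
river: ρ → (-5,21,5)
river: ρ → (5,19,-9)
ρ-cycle length = 22 (tail of 1 descent step not counted)

22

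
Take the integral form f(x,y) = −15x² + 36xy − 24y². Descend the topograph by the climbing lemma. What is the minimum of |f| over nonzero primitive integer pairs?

translate: b→-6 (≡-36 mod 30), so (15,-36,24)→(15,-6,3)
flip: (15,-6,3)→(3,6,15)
translate: b→0 (≡6 mod 6), so (3,6,15)→(3,0,12)
reduced (well bottom): (3,0,12) with a≤c, −a<b≤a
well minimum |f| = |-3| = 3 (negative-definite)

3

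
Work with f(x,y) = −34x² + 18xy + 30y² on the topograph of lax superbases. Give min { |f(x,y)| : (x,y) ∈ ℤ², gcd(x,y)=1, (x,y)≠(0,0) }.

river: ρ → (30,42,-22)
river: ρ → (-22,46,26)
river: ρ → (26,58,-10)
river: ρ → (-10,62,14)
river: ρ → (14,50,-34)
river: ρ → (-34,18,30)
closes: descent 0, river 6
min |a| on river = 10

10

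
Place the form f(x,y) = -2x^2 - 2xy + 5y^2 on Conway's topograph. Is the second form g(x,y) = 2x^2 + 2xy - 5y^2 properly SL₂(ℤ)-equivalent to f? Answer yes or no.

D₁ = 44, D₂ = 44
river cycle of f (length 2): (-2, 6, 1), (1, 6, -2)
river cycle of g (length 2): (2, 6, -1), (-1, 6, 2)
cycles differ ⇒ inequivalent

no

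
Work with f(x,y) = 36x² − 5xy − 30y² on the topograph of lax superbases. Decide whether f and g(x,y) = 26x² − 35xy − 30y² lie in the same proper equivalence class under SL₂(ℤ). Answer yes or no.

D₁ = 4345, D₂ = 4345
river cycle of f (length 4): (-30, 65, 1), (1, 65, -30), (-30, 55, 11), (11, 55, -30)
river cycle of g (length 8): (-30, 35, 26), (26, 17, -39), (-39, 61, 4), (4, 59, -54), (-54, 49, 9), (9, 59, -24), (-24, 37, 31), (31, 25, -30)
cycles differ ⇒ inequivalent

no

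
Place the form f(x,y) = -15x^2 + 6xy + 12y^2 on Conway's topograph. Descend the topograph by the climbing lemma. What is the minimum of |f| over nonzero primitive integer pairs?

river: ρ → (12,18,-9)
river: ρ → (-9,18,12)
river: ρ → (12,6,-15)
river: ρ → (-15,24,3)
river: ρ → (3,24,-15)
river: ρ → (-15,6,12)
closes: descent 0, river 6
min |a| on river = 3

3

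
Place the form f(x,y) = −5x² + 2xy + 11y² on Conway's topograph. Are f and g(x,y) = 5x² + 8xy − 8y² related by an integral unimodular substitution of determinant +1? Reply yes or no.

D₁ = 224, D₂ = 224
river cycle of f (length 4): (-5, 12, 4), (4, 12, -5), (-5, 8, 8), (8, 8, -5)
river cycle of g (length 4): (-8, 8, 5), (5, 12, -4), (-4, 12, 5), (5, 8, -8)
cycles differ ⇒ inequivalent

no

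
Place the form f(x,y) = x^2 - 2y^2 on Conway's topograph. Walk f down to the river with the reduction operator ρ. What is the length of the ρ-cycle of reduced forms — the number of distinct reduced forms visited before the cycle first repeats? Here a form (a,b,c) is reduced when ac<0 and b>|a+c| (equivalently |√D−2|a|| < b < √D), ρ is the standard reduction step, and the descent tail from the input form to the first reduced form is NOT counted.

D = 8, ⌊√D⌋ = 2
descent: ρ → (-2,0,1)
descent: ρ → (1,2,-1)  [lands on river]
river: ρ → (-1,2,1)
ρ-cycle length = 2 (tail of 2 descent steps not counted)

2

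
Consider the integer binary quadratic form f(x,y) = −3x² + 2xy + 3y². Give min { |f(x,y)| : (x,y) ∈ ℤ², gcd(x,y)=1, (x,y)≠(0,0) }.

river: ρ → (3,4,-2)
river: ρ → (-2,4,3)
river: ρ → (3,2,-3)
river: ρ → (-3,4,2)
river: ρ → (2,4,-3)
river: ρ → (-3,2,3)
closes: descent 0, river 6
min |a| on river = 2

2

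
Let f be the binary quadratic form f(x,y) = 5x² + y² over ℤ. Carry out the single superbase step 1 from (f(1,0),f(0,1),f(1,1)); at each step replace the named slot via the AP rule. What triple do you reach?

start (5,1,6) = (f(1,0),f(0,1),f(1,1))
replace slot 1: 2·(1+6) − 5 = 9 → (9,1,6)

9,1,6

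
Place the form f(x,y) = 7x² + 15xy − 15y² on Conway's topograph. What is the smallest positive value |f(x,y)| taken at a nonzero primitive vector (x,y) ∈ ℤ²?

river: ρ → (-15,15,7)
river: ρ → (7,13,-17)
river: ρ → (-17,21,3)
river: ρ → (3,21,-17)
river: ρ → (-17,13,7)
river: ρ → (7,15,-15)
closes: descent 0, river 6
min |a| on river = 3

3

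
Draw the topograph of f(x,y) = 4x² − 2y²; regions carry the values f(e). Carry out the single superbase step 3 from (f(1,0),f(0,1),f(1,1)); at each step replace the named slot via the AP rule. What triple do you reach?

start (4,-2,2) = (f(1,0),f(0,1),f(1,1))
replace slot 3: 2·(4+(-2)) − 2 = 2 → (4,-2,2)

4,-2,2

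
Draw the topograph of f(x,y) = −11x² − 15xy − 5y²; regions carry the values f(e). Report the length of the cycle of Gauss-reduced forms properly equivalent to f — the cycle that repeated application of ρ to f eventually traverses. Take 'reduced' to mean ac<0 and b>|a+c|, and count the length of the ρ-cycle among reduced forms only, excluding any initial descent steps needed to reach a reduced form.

D = 5, ⌊√D⌋ = 2
descent: ρ → (-5,5,-1)
descent: ρ → (-1,1,1)  [lands on river]
river: ρ → (1,1,-1)
ρ-cycle length = 2 (tail of 2 descent steps not counted)

2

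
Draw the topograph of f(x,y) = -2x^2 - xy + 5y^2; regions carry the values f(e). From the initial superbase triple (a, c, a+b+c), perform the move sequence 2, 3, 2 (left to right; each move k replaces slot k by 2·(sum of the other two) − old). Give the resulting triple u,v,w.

start (-2,5,2) = (f(1,0),f(0,1),f(1,1))
replace slot 2: 2·((-2)+2) − 5 = -5 → (-2,-5,2)
replace slot 3: 2·((-2)+(-5)) − 2 = -16 → (-2,-5,-16)
replace slot 2: 2·((-2)+(-16)) − (-5) = -31 → (-2,-31,-16)

-2,-31,-16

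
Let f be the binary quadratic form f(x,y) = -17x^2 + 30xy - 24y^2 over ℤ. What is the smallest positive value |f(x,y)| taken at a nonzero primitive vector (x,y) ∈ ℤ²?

translate: b→4 (≡-30 mod 34), so (17,-30,24)→(17,4,11)
flip: (17,4,11)→(11,-4,17)
reduced (well bottom): (11,-4,17) with a≤c, −a<b≤a
well minimum |f| = |-11| = 11 (negative-definite)

11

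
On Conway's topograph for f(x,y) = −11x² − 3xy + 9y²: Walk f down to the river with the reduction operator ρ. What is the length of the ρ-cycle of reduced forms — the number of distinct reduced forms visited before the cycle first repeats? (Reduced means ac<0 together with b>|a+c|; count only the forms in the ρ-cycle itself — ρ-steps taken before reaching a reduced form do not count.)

D = 405, ⌊√D⌋ = 20
descent: ρ → (9,3,-11)  [lands on river]
river: ρ → (-11,19,1)
river: ρ → (1,19,-11)
river: ρ → (-11,3,9)
river: ρ → (9,15,-5)
river: ρ → (-5,15,9)
ρ-cycle length = 6 (tail of 1 descent step not counted)

6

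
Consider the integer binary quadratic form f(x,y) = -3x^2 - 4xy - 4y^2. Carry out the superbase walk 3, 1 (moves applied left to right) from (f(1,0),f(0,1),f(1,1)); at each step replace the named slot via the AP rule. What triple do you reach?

start (-3,-4,-11) = (f(1,0),f(0,1),f(1,1))
replace slot 3: 2·((-3)+(-4)) − (-11) = -3 → (-3,-4,-3)
replace slot 1: 2·((-4)+(-3)) − (-3) = -11 → (-11,-4,-3)

-11,-4,-3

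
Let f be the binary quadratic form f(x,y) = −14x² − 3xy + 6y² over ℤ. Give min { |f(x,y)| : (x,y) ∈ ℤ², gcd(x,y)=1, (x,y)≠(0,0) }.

descent: ρ → (6,15,-5)  [lands on river]
river: ρ → (-5,15,6)
river: ρ → (6,9,-11)
river: ρ → (-11,13,4)
river: ρ → (4,11,-14)
river: ρ → (-14,17,1)
river: ρ → (1,17,-14)
river: ρ → (-14,11,4)
river: ρ → (4,13,-11)
river: ρ → (-11,9,6)
closes: descent 1, river 10
min |a| on river = 1

1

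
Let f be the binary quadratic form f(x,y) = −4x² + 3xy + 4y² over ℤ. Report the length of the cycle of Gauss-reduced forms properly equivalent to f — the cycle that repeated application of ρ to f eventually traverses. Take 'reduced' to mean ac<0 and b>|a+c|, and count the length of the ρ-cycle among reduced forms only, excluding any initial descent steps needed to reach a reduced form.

D = 73, ⌊√D⌋ = 8
river: ρ → (4,5,-3)
river: ρ → (-3,7,2)
river: ρ → (2,5,-6)
river: ρ → (-6,7,1)
river: ρ → (1,7,-6)
river: ρ → (-6,5,2)
river: ρ → (2,7,-3)
river: ρ → (-3,5,4)
river: ρ → (4,3,-4)
river: ρ → (-4,5,3)
river: ρ → (3,7,-2)
river: ρ → (-2,5,6)
river: ρ → (6,7,-1)
river: ρ → (-1,7,6)
river: ρ → (6,5,-2)
river: ρ → (-2,7,3)
river: ρ → (3,5,-4)
river: ρ → (-4,3,4)
ρ-cycle length = 18 (tail of 0 descent steps not counted)

18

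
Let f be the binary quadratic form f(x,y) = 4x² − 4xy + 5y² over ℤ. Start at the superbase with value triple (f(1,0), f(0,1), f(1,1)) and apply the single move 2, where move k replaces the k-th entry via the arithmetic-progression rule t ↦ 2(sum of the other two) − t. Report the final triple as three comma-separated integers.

start (4,5,5) = (f(1,0),f(0,1),f(1,1))
replace slot 2: 2·(4+5) − 5 = 13 → (4,13,5)

4,13,5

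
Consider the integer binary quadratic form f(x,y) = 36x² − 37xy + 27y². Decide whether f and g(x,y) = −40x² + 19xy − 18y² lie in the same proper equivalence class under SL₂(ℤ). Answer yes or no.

D₁ = -2519, D₂ = -2519
f: translate: b→35 (≡-37 mod 72), so (36,-37,27)→(36,35,26)
f: flip: (36,35,26)→(26,-35,36)
f: translate: b→17 (≡-35 mod 52), so (26,-35,36)→(26,17,27)
f: reduced (well bottom): (26,17,27) with a≤c, −a<b≤a
g is negative-definite; reduce −g:
−g: flip: (40,-19,18)→(18,19,40)
−g: translate: b→-17 (≡19 mod 36), so (18,19,40)→(18,-17,39)
−g: reduced (well bottom): (18,-17,39) with a≤c, −a<b≤a
flip sign back: reduced form of g is (-18,17,-39)
reduced forms (26, 17, 27) vs (-18, 17, -39) ⇒ inequivalent

no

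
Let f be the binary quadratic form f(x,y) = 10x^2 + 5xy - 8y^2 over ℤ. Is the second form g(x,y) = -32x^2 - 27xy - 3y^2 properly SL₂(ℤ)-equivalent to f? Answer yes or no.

D₁ = 345, D₂ = 345
river cycle of f (length 10): (-8, 11, 7), (7, 17, -2), (-2, 15, 15), (15, 15, -2), (-2, 17, 7), (7, 11, -8), (-8, 5, 10), (10, 15, -3), (-3, 15, 10), (10, 5, -8)
river cycle of g (length 10): (-3, 15, 10), (10, 5, -8), (-8, 11, 7), (7, 17, -2), (-2, 15, 15), (15, 15, -2), (-2, 17, 7), (7, 11, -8), (-8, 5, 10), (10, 15, -3)
cycles coincide ⇒ equivalent

yes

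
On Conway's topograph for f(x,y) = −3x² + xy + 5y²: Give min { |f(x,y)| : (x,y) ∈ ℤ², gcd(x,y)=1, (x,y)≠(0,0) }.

descent: ρ → (5,-1,-3)
descent: ρ → (-3,7,1)  [lands on river]
river: ρ → (1,7,-3)
river: ρ → (-3,5,3)
river: ρ → (3,7,-1)
river: ρ → (-1,7,3)
river: ρ → (3,5,-3)
closes: descent 2, river 6
min |a| on river = 1

1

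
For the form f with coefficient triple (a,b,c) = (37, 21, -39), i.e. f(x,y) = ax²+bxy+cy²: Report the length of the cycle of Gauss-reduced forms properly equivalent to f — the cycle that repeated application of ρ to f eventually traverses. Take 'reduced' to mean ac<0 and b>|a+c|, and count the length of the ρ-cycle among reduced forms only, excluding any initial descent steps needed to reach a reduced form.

D = 6213, ⌊√D⌋ = 78
river: ρ → (-39,57,19)
river: ρ → (19,57,-39)
river: ρ → (-39,21,37)
river: ρ → (37,53,-23)
river: ρ → (-23,39,51)
river: ρ → (51,63,-11)
river: ρ → (-11,69,33)
river: ρ → (33,63,-17)
river: ρ → (-17,73,13)
river: ρ → (13,57,-57)
river: ρ → (-57,57,13)
river: ρ → (13,73,-17)
river: ρ → (-17,63,33)
river: ρ → (33,69,-11)
river: ρ → (-11,63,51)
river: ρ → (51,39,-23)
river: ρ → (-23,53,37)
river: ρ → (37,21,-39)
ρ-cycle length = 18 (tail of 0 descent steps not counted)

18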